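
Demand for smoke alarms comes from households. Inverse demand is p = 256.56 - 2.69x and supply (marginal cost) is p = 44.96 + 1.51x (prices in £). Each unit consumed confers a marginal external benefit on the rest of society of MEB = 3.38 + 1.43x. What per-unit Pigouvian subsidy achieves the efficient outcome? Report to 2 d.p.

Social marginal benefit = demand + MEB = 259.94 - 1.26x.
Set SMB = MC: 259.94 - 1.26x = 44.96 + 1.51x → x* = 77.6101.
The Pigouvian subsidy equals MEB at x*: 3.38 + 1.43×77.6101 = 114.3624.

subsidy = £114.36 per unit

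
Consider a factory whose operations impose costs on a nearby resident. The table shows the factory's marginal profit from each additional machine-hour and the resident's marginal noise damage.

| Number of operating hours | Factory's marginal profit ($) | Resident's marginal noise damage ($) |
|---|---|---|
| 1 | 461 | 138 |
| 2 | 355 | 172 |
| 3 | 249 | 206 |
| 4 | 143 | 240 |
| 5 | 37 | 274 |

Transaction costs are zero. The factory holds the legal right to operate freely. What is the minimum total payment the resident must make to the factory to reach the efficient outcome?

Left alone the factory would choose level 5 (marginal profit stays positive).
Efficient level: k* = 3 (marginal profit ≥ marginal noise damage through 3).
The resident must at least cover the factory's forgone profit from cutting 5→3: 143 + 37 = 180.

$180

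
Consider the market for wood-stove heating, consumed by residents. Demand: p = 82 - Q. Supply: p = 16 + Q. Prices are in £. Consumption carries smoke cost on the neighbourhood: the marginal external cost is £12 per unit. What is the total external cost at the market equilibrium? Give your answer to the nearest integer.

Market equilibrium (private): 16 + Q = 82 - Q → Q_m = 33.0000.
Total external cost = MEC × Q_m = 12 × 33.0000 = 396.0000.

£396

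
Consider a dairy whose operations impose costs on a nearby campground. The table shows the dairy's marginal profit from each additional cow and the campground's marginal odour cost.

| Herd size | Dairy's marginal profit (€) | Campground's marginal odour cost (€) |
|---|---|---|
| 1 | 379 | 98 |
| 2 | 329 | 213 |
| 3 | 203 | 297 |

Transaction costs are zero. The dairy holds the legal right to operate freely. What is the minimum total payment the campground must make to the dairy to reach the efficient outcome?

Left alone the dairy would choose level 3 (marginal profit stays positive).
Efficient level: k* = 2 (marginal profit ≥ marginal odour cost through 2).
The campground must at least cover the dairy's forgone profit from cutting 3→2: 203 = 203.

€203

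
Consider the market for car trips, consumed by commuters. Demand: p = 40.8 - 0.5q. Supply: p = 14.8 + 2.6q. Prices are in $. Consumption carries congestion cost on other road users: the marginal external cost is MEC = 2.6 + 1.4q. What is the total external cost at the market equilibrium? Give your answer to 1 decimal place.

$71.0

Market equilibrium (private): 14.8 + 2.6q = 40.8 - 0.5q → q_m = 8.3871.
Total external cost = ∫₀^{q_m} (2.6 + 1.4q) dq = 2.6×8.3871 + ½×1.4×8.3871² = 71.0469.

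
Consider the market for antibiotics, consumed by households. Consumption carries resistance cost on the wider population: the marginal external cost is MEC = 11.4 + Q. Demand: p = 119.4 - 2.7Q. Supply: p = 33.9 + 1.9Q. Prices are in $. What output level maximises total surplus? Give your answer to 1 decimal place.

Q* = 13.2

Social marginal benefit = demand − MEC = 108.0 - 3.7Q.
Set SMB = MC: 108.0 - 3.7Q = 33.9 + 1.9Q → Q* = 13.2321.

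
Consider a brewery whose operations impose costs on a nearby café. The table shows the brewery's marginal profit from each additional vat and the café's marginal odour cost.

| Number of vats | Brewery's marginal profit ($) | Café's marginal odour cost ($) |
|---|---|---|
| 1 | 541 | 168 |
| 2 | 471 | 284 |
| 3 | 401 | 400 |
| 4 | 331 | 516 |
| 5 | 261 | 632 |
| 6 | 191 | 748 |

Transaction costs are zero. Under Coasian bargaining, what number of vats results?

Bargaining reaches the level where marginal profit last exceeds marginal odour cost.
That holds through level 3 (401 ≥ 400) but not at 4 (331 < 516).

3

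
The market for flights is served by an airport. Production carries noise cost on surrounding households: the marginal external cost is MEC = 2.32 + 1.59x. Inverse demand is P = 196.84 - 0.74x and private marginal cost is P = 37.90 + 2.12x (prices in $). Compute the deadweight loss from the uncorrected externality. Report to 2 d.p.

Market equilibrium (private): 37.90 + 2.12x = 196.84 - 0.74x → x_m = 55.5734.
Social marginal cost = private MC + MEC = 40.22 + 3.71x.
Set SMC = demand: 40.22 + 3.71x = 196.84 - 0.74x → x* = 35.1955.
Between x* and x_m the wedge SMC − demand runs linearly from 0 to MEC(x_m), so the loss is a triangle.
DWL = ½ × 20.3779 × 90.6817 = 923.9513.

DWL = $923.95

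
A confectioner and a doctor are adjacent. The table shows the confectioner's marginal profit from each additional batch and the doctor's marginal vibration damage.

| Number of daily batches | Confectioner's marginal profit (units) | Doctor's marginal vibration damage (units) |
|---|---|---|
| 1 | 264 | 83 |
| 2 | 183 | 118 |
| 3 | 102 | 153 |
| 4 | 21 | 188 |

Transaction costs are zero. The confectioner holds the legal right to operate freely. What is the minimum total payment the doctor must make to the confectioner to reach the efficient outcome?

Left alone the confectioner would choose level 4 (marginal profit stays positive).
Efficient level: k* = 2 (marginal profit ≥ marginal vibration damage through 2).
The doctor must at least cover the confectioner's forgone profit from cutting 4→2: 102 + 21 = 123.

123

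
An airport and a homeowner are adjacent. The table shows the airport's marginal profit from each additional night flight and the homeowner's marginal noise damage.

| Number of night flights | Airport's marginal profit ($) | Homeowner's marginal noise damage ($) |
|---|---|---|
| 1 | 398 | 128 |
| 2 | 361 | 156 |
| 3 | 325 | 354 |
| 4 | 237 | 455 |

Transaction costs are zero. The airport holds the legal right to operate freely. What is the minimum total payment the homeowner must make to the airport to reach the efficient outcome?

Left alone the airport would choose level 4 (marginal profit stays positive).
Efficient level: k* = 2 (marginal profit ≥ marginal noise damage through 2).
The homeowner must at least cover the airport's forgone profit from cutting 4→2: 325 + 237 = 562.

$562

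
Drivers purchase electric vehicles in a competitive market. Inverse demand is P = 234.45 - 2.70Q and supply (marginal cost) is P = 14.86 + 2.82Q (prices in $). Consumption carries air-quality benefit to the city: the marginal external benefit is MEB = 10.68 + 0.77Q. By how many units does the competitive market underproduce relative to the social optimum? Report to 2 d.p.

Market equilibrium (private): 14.86 + 2.82Q = 234.45 - 2.70Q → Q_m = 39.7808.
Social marginal benefit = demand + MEB = 245.13 - 1.93Q.
Set SMB = MC: 245.13 - 1.93Q = 14.86 + 2.82Q → Q* = 48.4779.
Gap = |39.7808 − 48.4779| = 8.6971.

8.70 units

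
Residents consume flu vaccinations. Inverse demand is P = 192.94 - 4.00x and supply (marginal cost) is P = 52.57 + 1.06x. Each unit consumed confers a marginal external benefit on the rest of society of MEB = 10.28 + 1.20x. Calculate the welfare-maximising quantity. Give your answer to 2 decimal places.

x* = 39.03

Social marginal benefit = demand + MEB = 203.22 - 2.80x.
Set SMB = MC: 203.22 - 2.80x = 52.57 + 1.06x → x* = 39.0285.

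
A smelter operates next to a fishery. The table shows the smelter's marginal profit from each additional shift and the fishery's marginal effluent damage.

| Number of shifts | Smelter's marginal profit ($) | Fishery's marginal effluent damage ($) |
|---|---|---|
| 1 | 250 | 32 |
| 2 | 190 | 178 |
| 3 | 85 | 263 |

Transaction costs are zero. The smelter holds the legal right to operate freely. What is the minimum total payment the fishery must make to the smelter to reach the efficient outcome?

Left alone the smelter would choose level 3 (marginal profit stays positive).
Efficient level: k* = 2 (marginal profit ≥ marginal effluent damage through 2).
The fishery must at least cover the smelter's forgone profit from cutting 3→2: 85 = 85.

$85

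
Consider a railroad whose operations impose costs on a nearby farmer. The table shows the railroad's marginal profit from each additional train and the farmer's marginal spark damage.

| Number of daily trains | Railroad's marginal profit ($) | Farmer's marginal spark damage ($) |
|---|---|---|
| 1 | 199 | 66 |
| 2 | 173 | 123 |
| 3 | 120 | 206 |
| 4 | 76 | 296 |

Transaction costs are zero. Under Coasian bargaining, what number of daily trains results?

2

Bargaining reaches the level where marginal profit last exceeds marginal spark damage.
That holds through level 2 (173 ≥ 123) but not at 3 (120 < 206).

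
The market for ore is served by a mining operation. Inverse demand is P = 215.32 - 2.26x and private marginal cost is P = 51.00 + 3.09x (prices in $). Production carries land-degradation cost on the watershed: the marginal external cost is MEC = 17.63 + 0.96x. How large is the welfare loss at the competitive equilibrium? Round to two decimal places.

DWL = $175.90

Market equilibrium (private): 51.00 + 3.09x = 215.32 - 2.26x → x_m = 30.7140.
Social marginal cost = private MC + MEC = 68.63 + 4.05x.
Set SMC = demand: 68.63 + 4.05x = 215.32 - 2.26x → x* = 23.2472.
The welfare-loss triangle has base |x_m − x*| and height MEC(x_m) (the vertical gap between SMC and demand is zero at x* and MEC at x_m).
DWL = ½ × 7.4668 × 47.1155 = 175.9010.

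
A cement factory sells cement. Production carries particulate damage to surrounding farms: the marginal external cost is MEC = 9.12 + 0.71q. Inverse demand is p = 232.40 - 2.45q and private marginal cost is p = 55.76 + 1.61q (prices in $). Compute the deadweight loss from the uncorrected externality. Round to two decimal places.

DWL = $167.80

Market equilibrium (private): 55.76 + 1.61q = 232.40 - 2.45q → q_m = 43.5074.
Social marginal cost = private MC + MEC = 64.88 + 2.32q.
Set SMC = demand: 64.88 + 2.32q = 232.40 - 2.45q → q* = 35.1195.
Between q* and q_m the wedge SMC − demand runs linearly from 0 to MEC(q_m), so the loss is a triangle.
DWL = ½ × 8.3879 × 40.0102 = 167.8008.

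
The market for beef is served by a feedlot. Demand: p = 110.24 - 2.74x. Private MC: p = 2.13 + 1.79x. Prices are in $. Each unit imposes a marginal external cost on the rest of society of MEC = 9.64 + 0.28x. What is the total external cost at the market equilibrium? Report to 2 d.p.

Market equilibrium (private): 2.13 + 1.79x = 110.24 - 2.74x → x_m = 23.8653.
Total external cost = ∫₀^{x_m} (9.64 + 0.28x) dx = 9.64×23.8653 + ½×0.28×23.8653² = 309.7988.

$309.80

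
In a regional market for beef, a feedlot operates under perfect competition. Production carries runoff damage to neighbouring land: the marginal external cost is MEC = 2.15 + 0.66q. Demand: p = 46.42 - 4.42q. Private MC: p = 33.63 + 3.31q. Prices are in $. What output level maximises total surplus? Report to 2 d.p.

Social marginal cost = private MC + MEC = 35.78 + 3.97q.
Set SMC = demand: 35.78 + 3.97q = 46.42 - 4.42q → q* = 1.2682.

q* = 1.27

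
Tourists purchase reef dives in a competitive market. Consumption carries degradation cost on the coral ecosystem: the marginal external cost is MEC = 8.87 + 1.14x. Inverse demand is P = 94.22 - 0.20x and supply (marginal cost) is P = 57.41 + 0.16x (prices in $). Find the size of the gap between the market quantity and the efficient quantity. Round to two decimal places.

83.62 units

Market equilibrium (private): 57.41 + 0.16x = 94.22 - 0.20x → x_m = 102.2500.
Social marginal benefit = demand − MEC = 85.35 - 1.34x.
Set SMB = MC: 85.35 - 1.34x = 57.41 + 0.16x → x* = 18.6267.
Gap = |102.2500 − 18.6267| = 83.6233.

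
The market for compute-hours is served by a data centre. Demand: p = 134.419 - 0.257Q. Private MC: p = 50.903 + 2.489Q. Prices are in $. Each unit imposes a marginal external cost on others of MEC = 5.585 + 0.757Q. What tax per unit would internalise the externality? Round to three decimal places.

Social marginal cost = private MC + MEC = 56.488 + 3.246Q.
Set SMC = demand: 56.488 + 3.246Q = 134.419 - 0.257Q → Q* = 22.2469.
The Pigouvian tax equals MEC at Q*: 5.585 + 0.757×22.2469 = 22.4259.

tax = $22.426 per unit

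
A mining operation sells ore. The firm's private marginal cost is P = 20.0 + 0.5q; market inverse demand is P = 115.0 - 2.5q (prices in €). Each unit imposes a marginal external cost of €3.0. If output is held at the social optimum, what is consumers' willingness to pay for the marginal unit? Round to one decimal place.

Social marginal cost = private MC + MEC = 23.0 + 0.5q.
Set SMC = demand: 23.0 + 0.5q = 115.0 - 2.5q → q* = 30.6667.
Consumer price on the demand curve at q*: 115.0 − 2.5×30.6667 = 38.3333.

P = €38.3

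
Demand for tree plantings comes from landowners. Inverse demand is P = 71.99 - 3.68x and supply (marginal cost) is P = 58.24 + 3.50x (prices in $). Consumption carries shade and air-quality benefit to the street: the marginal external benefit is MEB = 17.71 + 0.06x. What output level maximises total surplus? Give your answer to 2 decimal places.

x* = 4.42

Social marginal benefit = demand + MEB = 89.70 - 3.62x.
Set SMB = MC: 89.70 - 3.62x = 58.24 + 3.50x → x* = 4.4185.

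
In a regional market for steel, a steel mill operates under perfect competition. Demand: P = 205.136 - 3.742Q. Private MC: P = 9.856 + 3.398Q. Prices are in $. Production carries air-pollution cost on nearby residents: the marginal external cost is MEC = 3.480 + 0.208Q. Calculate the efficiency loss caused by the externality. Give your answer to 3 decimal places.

DWL = $5.720

Market equilibrium (private): 9.856 + 3.398Q = 205.136 - 3.742Q → Q_m = 27.3501.
Social marginal cost = private MC + MEC = 13.336 + 3.606Q.
Set SMC = demand: 13.336 + 3.606Q = 205.136 - 3.742Q → Q* = 26.1023.
The loss is the area between SMC and demand from Q* to Q_m; with linear curves that's a triangle of height MEC(Q_m).
DWL = ½ × 1.2478 × 9.1688 = 5.7204.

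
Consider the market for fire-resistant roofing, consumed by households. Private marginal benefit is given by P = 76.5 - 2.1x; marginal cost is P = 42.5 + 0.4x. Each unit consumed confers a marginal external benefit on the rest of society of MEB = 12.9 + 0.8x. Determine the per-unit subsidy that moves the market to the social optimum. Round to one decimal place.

subsidy = 35.0 per unit

Social marginal benefit = demand + MEB = 89.4 - 1.3x.
Set SMB = MC: 89.4 - 1.3x = 42.5 + 0.4x → x* = 27.5882.
The Pigouvian subsidy equals MEB at x*: 12.9 + 0.8×27.5882 = 34.9706.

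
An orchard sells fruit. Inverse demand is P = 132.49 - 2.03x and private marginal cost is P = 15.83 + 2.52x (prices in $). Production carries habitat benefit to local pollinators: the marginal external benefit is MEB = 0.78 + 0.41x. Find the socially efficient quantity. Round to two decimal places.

Social marginal cost = private MC − MEB = 15.05 + 2.11x.
Set SMC = demand: 15.05 + 2.11x = 132.49 - 2.03x → x* = 28.3671.

x* = 28.37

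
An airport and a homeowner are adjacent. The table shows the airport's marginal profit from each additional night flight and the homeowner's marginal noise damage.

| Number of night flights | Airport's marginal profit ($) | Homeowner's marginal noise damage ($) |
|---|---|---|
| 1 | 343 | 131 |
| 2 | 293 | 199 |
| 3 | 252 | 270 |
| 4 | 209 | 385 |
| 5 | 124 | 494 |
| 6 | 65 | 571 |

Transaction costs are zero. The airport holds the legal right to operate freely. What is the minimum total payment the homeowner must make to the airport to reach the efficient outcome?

Left alone the airport would choose level 6 (marginal profit stays positive).
Efficient level: k* = 2 (marginal profit ≥ marginal noise damage through 2).
The homeowner must at least cover the airport's forgone profit from cutting 6→2: 252 + 209 + 124 + 65 = 650.

$650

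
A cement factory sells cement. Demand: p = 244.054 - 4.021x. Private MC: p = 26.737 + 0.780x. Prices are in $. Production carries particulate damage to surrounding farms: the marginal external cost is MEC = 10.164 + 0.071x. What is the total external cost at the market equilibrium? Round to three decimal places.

Market equilibrium (private): 26.737 + 0.780x = 244.054 - 4.021x → x_m = 45.2649.
Total external cost = ∫₀^{x_m} (10.164 + 0.071x) dx = 10.164×45.2649 + ½×0.071×45.2649² = 532.8088.

$532.809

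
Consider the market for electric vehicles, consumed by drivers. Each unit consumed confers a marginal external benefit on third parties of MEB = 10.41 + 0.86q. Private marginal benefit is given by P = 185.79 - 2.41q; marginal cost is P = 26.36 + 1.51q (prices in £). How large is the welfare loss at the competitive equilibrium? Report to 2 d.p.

Market equilibrium (private): 26.36 + 1.51q = 185.79 - 2.41q → q_m = 40.6709.
Social marginal benefit = demand + MEB = 196.20 - 1.55q.
Set SMB = MC: 196.20 - 1.55q = 26.36 + 1.51q → q* = 55.5033.
Height of the DWL triangle at q_m is SMB(q_m) − MC(q_m) = MEB(q_m) = 45.3870.
DWL = ½ × 14.8324 × 45.3870 = 336.5991.

DWL = £336.60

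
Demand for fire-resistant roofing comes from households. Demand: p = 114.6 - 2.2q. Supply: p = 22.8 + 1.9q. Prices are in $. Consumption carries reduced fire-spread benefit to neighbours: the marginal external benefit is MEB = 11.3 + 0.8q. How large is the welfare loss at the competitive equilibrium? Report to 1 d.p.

Market equilibrium (private): 22.8 + 1.9q = 114.6 - 2.2q → q_m = 22.3902.
Social marginal benefit = demand + MEB = 125.9 - 1.4q.
Set SMB = MC: 125.9 - 1.4q = 22.8 + 1.9q → q* = 31.2424.
The welfare-loss triangle has base |q_m − q*| and height MEB(q_m) (the vertical gap between SMB and MC is zero at q* and MEB at q_m).
DWL = ½ × 8.8522 × 29.2122 = 129.2961.

DWL = $129.3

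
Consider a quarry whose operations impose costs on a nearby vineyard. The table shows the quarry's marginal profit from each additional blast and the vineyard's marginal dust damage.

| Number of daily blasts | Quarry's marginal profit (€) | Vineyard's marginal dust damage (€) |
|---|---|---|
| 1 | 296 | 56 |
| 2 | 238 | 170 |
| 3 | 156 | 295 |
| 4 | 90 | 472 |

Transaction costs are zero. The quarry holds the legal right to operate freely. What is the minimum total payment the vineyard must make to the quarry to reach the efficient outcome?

€246

Left alone the quarry would choose level 4 (marginal profit stays positive).
Efficient level: k* = 2 (marginal profit ≥ marginal dust damage through 2).
The vineyard must at least cover the quarry's forgone profit from cutting 4→2: 156 + 90 = 246.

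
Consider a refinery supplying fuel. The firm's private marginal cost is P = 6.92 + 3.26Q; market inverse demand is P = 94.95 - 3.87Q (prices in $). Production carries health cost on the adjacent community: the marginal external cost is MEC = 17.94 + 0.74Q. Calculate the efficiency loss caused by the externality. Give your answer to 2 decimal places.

Market equilibrium (private): 6.92 + 3.26Q = 94.95 - 3.87Q → Q_m = 12.3464.
Social marginal cost = private MC + MEC = 24.86 + 4.00Q.
Set SMC = demand: 24.86 + 4.00Q = 94.95 - 3.87Q → Q* = 8.9060.
Between Q* and Q_m the wedge SMC − demand runs linearly from 0 to MEC(Q_m), so the loss is a triangle.
DWL = ½ × 3.4404 × 27.0764 = 46.5768.

DWL = $46.58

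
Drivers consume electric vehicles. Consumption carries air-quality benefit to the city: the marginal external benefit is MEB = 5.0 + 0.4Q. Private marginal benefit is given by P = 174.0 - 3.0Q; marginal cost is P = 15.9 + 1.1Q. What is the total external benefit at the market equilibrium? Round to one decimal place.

Market equilibrium (private): 15.9 + 1.1Q = 174.0 - 3.0Q → Q_m = 38.5610.
Total external benefit = ∫₀^{Q_m} (5.0 + 0.4Q) dQ = 5.0×38.5610 + ½×0.4×38.5610² = 490.1951.

490.2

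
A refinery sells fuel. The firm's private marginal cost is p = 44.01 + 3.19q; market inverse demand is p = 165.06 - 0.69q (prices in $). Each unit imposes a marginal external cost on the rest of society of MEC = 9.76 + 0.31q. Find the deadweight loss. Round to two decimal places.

Market equilibrium (private): 44.01 + 3.19q = 165.06 - 0.69q → q_m = 31.1985.
Social marginal cost = private MC + MEC = 53.77 + 3.50q.
Set SMC = demand: 53.77 + 3.50q = 165.06 - 0.69q → q* = 26.5609.
Height of the DWL triangle at q_m is SMC(q_m) − demand(q_m) = MEC(q_m) = 19.4315.
DWL = ½ × 4.6376 × 19.4315 = 45.0578.

DWL = $45.06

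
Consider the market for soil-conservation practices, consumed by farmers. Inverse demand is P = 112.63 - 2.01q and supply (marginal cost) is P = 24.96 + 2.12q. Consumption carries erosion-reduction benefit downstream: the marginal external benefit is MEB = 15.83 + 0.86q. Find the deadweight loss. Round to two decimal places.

DWL = 177.65

Market equilibrium (private): 24.96 + 2.12q = 112.63 - 2.01q → q_m = 21.2276.
Social marginal benefit = demand + MEB = 128.46 - 1.15q.
Set SMB = MC: 128.46 - 1.15q = 24.96 + 2.12q → q* = 31.6514.
Height of the DWL triangle at q_m is SMB(q_m) − MC(q_m) = MEB(q_m) = 34.0857.
DWL = ½ × 10.4238 × 34.0857 = 177.6513.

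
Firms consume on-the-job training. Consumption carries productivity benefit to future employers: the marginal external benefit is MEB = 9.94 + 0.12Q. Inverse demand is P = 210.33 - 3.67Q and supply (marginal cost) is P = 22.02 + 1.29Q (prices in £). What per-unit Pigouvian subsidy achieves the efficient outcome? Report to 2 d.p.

Social marginal benefit = demand + MEB = 220.27 - 3.55Q.
Set SMB = MC: 220.27 - 3.55Q = 22.02 + 1.29Q → Q* = 40.9607.
The Pigouvian subsidy equals MEB at Q*: 9.94 + 0.12×40.9607 = 14.8553.

subsidy = £14.86 per unit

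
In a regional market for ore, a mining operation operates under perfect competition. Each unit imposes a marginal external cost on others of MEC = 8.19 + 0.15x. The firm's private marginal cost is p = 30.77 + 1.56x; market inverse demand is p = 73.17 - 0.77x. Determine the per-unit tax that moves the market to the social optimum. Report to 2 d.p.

tax = 10.26 per unit

Social marginal cost = private MC + MEC = 38.96 + 1.71x.
Set SMC = demand: 38.96 + 1.71x = 73.17 - 0.77x → x* = 13.7944.
The Pigouvian tax equals MEC at x*: 8.19 + 0.15×13.7944 = 10.2592.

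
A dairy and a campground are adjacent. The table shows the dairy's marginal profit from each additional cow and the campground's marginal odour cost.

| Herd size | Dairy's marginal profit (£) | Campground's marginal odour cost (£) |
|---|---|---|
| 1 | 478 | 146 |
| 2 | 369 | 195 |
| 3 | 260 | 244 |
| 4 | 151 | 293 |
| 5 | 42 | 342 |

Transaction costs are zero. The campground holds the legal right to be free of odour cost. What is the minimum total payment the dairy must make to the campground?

£585

Efficient level: marginal profit ≥ marginal odour cost through level 3, so k* = 3.
With the campground holding the right, the dairy must at least compensate total damage at k*: 146 + 195 + 244 = 585.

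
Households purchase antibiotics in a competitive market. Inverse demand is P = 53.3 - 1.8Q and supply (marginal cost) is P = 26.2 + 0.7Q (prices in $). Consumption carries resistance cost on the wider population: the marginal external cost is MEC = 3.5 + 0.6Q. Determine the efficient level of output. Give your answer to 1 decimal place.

Social marginal benefit = demand − MEC = 49.8 - 2.4Q.
Set SMB = MC: 49.8 - 2.4Q = 26.2 + 0.7Q → Q* = 7.6129.

Q* = 7.6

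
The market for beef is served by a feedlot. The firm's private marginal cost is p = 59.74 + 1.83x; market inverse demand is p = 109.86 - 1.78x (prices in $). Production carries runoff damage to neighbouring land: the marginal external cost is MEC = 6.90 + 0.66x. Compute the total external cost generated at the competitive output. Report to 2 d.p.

Market equilibrium (private): 59.74 + 1.83x = 109.86 - 1.78x → x_m = 13.8837.
Total external cost = ∫₀^{x_m} (6.90 + 0.66x) dx = 6.90×13.8837 + ½×0.66×13.8837² = 159.4074.

$159.41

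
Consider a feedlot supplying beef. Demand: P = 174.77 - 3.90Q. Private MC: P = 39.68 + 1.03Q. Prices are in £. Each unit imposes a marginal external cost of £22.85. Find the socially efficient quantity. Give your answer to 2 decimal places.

Social marginal cost = private MC + MEC = 62.53 + 1.03Q.
Set SMC = demand: 62.53 + 1.03Q = 174.77 - 3.90Q → Q* = 22.7667.

Q* = 22.77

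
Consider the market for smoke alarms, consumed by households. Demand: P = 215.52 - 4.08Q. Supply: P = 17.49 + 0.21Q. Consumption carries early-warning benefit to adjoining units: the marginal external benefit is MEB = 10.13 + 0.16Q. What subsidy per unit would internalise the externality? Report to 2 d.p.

subsidy = 18.19 per unit

Social marginal benefit = demand + MEB = 225.65 - 3.92Q.
Set SMB = MC: 225.65 - 3.92Q = 17.49 + 0.21Q → Q* = 50.4019.
The Pigouvian subsidy equals MEB at Q*: 10.13 + 0.16×50.4019 = 18.1943.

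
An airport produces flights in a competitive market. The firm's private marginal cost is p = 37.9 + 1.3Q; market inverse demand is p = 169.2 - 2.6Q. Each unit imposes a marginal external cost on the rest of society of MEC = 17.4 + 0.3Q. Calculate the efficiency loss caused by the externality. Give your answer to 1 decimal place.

Market equilibrium (private): 37.9 + 1.3Q = 169.2 - 2.6Q → Q_m = 33.6667.
Social marginal cost = private MC + MEC = 55.3 + 1.6Q.
Set SMC = demand: 55.3 + 1.6Q = 169.2 - 2.6Q → Q* = 27.1190.
Between Q* and Q_m the wedge SMC − demand runs linearly from 0 to MEC(Q_m), so the loss is a triangle.
DWL = ½ × 6.5477 × 27.5000 = 90.0309.

DWL = 90.0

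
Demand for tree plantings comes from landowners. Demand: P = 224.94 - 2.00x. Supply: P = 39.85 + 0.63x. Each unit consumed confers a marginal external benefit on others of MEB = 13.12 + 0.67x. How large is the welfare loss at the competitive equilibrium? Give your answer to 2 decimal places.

Market equilibrium (private): 39.85 + 0.63x = 224.94 - 2.00x → x_m = 70.3764.
Social marginal benefit = demand + MEB = 238.06 - 1.33x.
Set SMB = MC: 238.06 - 1.33x = 39.85 + 0.63x → x* = 101.1276.
Between x* and x_m the wedge SMB − MC runs linearly from 0 to MEB(x_m), so the loss is a triangle.
DWL = ½ × 30.7512 × 60.2722 = 926.7212.

DWL = 926.72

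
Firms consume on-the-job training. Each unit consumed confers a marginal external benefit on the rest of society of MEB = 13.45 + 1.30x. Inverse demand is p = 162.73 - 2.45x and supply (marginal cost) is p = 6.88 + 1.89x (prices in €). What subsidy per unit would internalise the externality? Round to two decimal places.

subsidy = €85.85 per unit

Social marginal benefit = demand + MEB = 176.18 - 1.15x.
Set SMB = MC: 176.18 - 1.15x = 6.88 + 1.89x → x* = 55.6908.
The Pigouvian subsidy equals MEB at x*: 13.45 + 1.30×55.6908 = 85.8480.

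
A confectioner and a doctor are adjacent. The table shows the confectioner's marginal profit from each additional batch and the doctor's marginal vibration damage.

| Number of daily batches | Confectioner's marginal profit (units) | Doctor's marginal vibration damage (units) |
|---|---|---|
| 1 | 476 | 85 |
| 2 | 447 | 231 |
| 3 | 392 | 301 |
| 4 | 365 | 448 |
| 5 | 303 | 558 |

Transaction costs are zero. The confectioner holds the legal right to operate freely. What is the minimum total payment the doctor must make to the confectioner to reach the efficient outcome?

Left alone the confectioner would choose level 5 (marginal profit stays positive).
Efficient level: k* = 3 (marginal profit ≥ marginal vibration damage through 3).
The doctor must at least cover the confectioner's forgone profit from cutting 5→3: 365 + 303 = 668.

668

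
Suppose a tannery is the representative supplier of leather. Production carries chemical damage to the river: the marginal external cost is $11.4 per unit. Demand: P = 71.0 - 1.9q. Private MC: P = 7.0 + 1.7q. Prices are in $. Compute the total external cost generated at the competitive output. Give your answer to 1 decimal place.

Market equilibrium (private): 7.0 + 1.7q = 71.0 - 1.9q → q_m = 17.7778.
Total external cost = MEC × q_m = 11.4 × 17.7778 = 202.6669.

$202.7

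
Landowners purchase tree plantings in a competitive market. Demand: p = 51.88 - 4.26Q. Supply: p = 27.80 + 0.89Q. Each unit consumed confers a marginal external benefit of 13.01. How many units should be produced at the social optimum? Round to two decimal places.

Q* = 7.20

Social marginal benefit = demand + MEB = 64.89 - 4.26Q.
Set SMB = MC: 64.89 - 4.26Q = 27.80 + 0.89Q → Q* = 7.2019.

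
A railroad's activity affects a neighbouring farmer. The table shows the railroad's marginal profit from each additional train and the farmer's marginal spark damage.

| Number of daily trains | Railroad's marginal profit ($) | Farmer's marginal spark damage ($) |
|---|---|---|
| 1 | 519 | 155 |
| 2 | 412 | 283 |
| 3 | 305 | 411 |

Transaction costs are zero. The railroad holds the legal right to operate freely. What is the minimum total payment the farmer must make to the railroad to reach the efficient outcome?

Left alone the railroad would choose level 3 (marginal profit stays positive).
Efficient level: k* = 2 (marginal profit ≥ marginal spark damage through 2).
The farmer must at least cover the railroad's forgone profit from cutting 3→2: 305 = 305.

$305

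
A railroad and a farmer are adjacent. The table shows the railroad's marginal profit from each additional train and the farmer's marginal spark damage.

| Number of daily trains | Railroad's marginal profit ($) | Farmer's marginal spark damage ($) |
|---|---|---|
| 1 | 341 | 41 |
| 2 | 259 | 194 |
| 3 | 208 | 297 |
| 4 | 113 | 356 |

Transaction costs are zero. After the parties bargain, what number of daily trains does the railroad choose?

Bargaining reaches the level where marginal profit last exceeds marginal spark damage.
That holds through level 2 (259 ≥ 194) but not at 3 (208 < 297).

2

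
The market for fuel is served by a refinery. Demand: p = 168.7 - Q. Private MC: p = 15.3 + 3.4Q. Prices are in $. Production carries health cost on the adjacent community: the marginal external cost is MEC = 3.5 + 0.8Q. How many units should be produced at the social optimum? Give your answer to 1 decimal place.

Social marginal cost = private MC + MEC = 18.8 + 4.2Q.
Set SMC = demand: 18.8 + 4.2Q = 168.7 - Q → Q* = 28.8269.

Q* = 28.8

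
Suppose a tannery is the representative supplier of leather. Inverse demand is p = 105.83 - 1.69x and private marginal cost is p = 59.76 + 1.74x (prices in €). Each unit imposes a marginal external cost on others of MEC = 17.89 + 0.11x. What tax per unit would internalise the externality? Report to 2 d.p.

tax = €18.77 per unit

Social marginal cost = private MC + MEC = 77.65 + 1.85x.
Set SMC = demand: 77.65 + 1.85x = 105.83 - 1.69x → x* = 7.9605.
The Pigouvian tax equals MEC at x*: 17.89 + 0.11×7.9605 = 18.7657.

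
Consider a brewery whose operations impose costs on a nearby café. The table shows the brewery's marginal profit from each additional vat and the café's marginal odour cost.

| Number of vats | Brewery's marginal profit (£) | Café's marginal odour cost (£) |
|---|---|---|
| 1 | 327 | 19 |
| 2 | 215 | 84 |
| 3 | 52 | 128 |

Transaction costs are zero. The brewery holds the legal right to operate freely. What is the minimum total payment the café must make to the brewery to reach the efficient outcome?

Left alone the brewery would choose level 3 (marginal profit stays positive).
Efficient level: k* = 2 (marginal profit ≥ marginal odour cost through 2).
The café must at least cover the brewery's forgone profit from cutting 3→2: 52 = 52.

£52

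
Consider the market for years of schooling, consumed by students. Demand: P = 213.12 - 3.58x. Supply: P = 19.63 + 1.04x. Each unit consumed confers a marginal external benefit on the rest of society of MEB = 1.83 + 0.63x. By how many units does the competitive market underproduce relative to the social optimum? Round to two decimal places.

7.07 units

Market equilibrium (private): 19.63 + 1.04x = 213.12 - 3.58x → x_m = 41.8810.
Social marginal benefit = demand + MEB = 214.95 - 2.95x.
Set SMB = MC: 214.95 - 2.95x = 19.63 + 1.04x → x* = 48.9524.
Gap = |41.8810 − 48.9524| = 7.0714.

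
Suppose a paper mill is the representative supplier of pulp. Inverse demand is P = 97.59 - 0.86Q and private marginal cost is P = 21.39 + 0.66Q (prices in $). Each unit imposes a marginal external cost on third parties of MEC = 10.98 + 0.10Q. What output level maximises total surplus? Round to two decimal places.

Q* = 40.26

Social marginal cost = private MC + MEC = 32.37 + 0.76Q.
Set SMC = demand: 32.37 + 0.76Q = 97.59 - 0.86Q → Q* = 40.2593.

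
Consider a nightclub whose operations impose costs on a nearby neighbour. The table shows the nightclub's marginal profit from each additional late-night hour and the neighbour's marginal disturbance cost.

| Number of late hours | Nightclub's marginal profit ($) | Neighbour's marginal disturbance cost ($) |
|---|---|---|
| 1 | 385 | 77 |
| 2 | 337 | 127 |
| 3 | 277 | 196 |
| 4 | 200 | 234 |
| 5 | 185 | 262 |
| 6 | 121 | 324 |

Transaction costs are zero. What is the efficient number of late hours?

3

Bargaining reaches the level where marginal profit last exceeds marginal disturbance cost.
That holds through level 3 (277 ≥ 196) but not at 4 (200 < 234).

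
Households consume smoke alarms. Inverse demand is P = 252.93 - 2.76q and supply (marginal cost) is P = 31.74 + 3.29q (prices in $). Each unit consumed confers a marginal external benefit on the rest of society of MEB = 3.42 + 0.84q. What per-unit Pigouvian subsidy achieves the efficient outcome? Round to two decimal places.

Social marginal benefit = demand + MEB = 256.35 - 1.92q.
Set SMB = MC: 256.35 - 1.92q = 31.74 + 3.29q → q* = 43.1113.
The Pigouvian subsidy equals MEB at q*: 3.42 + 0.84×43.1113 = 39.6335.

subsidy = $39.63 per unit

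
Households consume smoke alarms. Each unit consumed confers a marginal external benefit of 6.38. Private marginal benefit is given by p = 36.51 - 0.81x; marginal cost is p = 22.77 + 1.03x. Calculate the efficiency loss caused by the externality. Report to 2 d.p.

Market equilibrium (private): 22.77 + 1.03x = 36.51 - 0.81x → x_m = 7.4674.
Social marginal benefit = demand + MEB = 42.89 - 0.81x.
Set SMB = MC: 42.89 - 0.81x = 22.77 + 1.03x → x* = 10.9348.
The loss is the area between SMB and MC from x* to x_m; with linear curves that's a triangle of height MEB(x_m).
DWL = ½ × 3.4674 × 6.3800 = 11.0610.

DWL = 11.06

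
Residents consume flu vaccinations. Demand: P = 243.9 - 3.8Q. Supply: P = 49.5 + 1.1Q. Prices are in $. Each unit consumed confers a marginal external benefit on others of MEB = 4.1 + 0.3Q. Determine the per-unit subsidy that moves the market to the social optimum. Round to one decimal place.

Social marginal benefit = demand + MEB = 248.0 - 3.5Q.
Set SMB = MC: 248.0 - 3.5Q = 49.5 + 1.1Q → Q* = 43.1522.
The Pigouvian subsidy equals MEB at Q*: 4.1 + 0.3×43.1522 = 17.0457.

subsidy = $17.0 per unit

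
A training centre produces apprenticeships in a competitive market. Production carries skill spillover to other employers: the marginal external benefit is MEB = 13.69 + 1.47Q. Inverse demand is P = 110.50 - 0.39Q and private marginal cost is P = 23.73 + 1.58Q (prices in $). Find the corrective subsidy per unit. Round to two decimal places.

subsidy = $309.04 per unit

Social marginal cost = private MC − MEB = 10.04 + 0.11Q.
Set SMC = demand: 10.04 + 0.11Q = 110.50 - 0.39Q → Q* = 200.9200.
The Pigouvian subsidy equals MEB at Q*: 13.69 + 1.47×200.9200 = 309.0424.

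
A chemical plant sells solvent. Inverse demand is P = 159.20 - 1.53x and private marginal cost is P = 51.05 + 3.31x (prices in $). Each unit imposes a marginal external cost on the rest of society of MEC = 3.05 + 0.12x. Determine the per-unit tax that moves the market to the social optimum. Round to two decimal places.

tax = $5.59 per unit

Social marginal cost = private MC + MEC = 54.10 + 3.43x.
Set SMC = demand: 54.10 + 3.43x = 159.20 - 1.53x → x* = 21.1895.
The Pigouvian tax equals MEC at x*: 3.05 + 0.12×21.1895 = 5.5927.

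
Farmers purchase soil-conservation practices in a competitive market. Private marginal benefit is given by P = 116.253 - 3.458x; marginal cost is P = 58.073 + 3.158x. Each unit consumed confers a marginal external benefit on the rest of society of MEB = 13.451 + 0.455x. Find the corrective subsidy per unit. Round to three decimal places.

subsidy = 18.741 per unit

Social marginal benefit = demand + MEB = 129.704 - 3.003x.
Set SMB = MC: 129.704 - 3.003x = 58.073 + 3.158x → x* = 11.6265.
The Pigouvian subsidy equals MEB at x*: 13.451 + 0.455×11.6265 = 18.7411.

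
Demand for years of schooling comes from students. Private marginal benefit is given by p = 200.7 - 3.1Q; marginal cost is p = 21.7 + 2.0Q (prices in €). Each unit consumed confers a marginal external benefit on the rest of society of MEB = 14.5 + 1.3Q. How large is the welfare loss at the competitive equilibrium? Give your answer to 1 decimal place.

DWL = €475.7

Market equilibrium (private): 21.7 + 2.0Q = 200.7 - 3.1Q → Q_m = 35.0980.
Social marginal benefit = demand + MEB = 215.2 - 1.8Q.
Set SMB = MC: 215.2 - 1.8Q = 21.7 + 2.0Q → Q* = 50.9211.
The loss is the area between SMB and MC from Q* to Q_m; with linear curves that's a triangle of height MEB(Q_m).
DWL = ½ × 15.8231 × 60.1275 = 475.7017.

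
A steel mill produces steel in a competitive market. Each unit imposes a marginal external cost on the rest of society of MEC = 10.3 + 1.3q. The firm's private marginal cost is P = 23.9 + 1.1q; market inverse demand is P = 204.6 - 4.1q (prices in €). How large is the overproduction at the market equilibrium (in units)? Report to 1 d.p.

Market equilibrium (private): 23.9 + 1.1q = 204.6 - 4.1q → q_m = 34.7500.
Social marginal cost = private MC + MEC = 34.2 + 2.4q.
Set SMC = demand: 34.2 + 2.4q = 204.6 - 4.1q → q* = 26.2154.
Gap = |34.7500 − 26.2154| = 8.5346.

8.5 units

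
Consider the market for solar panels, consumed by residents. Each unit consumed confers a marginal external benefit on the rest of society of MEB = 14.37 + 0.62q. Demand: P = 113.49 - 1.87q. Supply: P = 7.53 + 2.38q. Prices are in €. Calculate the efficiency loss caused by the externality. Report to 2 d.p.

DWL = €122.55

Market equilibrium (private): 7.53 + 2.38q = 113.49 - 1.87q → q_m = 24.9318.
Social marginal benefit = demand + MEB = 127.86 - 1.25q.
Set SMB = MC: 127.86 - 1.25q = 7.53 + 2.38q → q* = 33.1488.
Between q* and q_m the wedge SMB − MC runs linearly from 0 to MEB(q_m), so the loss is a triangle.
DWL = ½ × 8.2170 × 29.8277 = 122.5471.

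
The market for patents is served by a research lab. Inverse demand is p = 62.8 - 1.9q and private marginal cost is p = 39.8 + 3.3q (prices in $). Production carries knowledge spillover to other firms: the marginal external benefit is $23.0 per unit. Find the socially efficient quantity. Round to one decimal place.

q* = 8.8

Social marginal cost = private MC − MEB = 16.8 + 3.3q.
Set SMC = demand: 16.8 + 3.3q = 62.8 - 1.9q → q* = 8.8462.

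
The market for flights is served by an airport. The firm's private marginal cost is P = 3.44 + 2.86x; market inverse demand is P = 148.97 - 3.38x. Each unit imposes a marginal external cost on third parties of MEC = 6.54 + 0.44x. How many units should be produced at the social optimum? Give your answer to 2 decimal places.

Social marginal cost = private MC + MEC = 9.98 + 3.30x.
Set SMC = demand: 9.98 + 3.30x = 148.97 - 3.38x → x* = 20.8069.

x* = 20.81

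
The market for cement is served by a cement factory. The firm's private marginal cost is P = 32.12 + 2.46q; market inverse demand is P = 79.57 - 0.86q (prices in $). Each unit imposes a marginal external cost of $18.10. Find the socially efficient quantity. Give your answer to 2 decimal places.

Social marginal cost = private MC + MEC = 50.22 + 2.46q.
Set SMC = demand: 50.22 + 2.46q = 79.57 - 0.86q → q* = 8.8404.

q* = 8.84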